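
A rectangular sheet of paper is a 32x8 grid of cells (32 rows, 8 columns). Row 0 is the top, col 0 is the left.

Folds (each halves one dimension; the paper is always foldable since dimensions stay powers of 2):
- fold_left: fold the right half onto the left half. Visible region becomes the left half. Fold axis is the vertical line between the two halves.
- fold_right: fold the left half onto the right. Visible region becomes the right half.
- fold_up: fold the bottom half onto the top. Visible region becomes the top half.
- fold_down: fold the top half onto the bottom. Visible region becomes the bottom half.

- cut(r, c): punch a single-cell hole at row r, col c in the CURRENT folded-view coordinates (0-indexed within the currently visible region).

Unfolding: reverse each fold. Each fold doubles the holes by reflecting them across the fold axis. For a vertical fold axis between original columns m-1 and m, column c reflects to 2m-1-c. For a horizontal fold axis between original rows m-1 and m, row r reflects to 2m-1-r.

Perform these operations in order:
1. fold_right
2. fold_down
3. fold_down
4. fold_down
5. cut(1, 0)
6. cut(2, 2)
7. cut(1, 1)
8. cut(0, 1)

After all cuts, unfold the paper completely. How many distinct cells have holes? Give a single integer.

Answer: 64

Derivation:
Op 1 fold_right: fold axis v@4; visible region now rows[0,32) x cols[4,8) = 32x4
Op 2 fold_down: fold axis h@16; visible region now rows[16,32) x cols[4,8) = 16x4
Op 3 fold_down: fold axis h@24; visible region now rows[24,32) x cols[4,8) = 8x4
Op 4 fold_down: fold axis h@28; visible region now rows[28,32) x cols[4,8) = 4x4
Op 5 cut(1, 0): punch at orig (29,4); cuts so far [(29, 4)]; region rows[28,32) x cols[4,8) = 4x4
Op 6 cut(2, 2): punch at orig (30,6); cuts so far [(29, 4), (30, 6)]; region rows[28,32) x cols[4,8) = 4x4
Op 7 cut(1, 1): punch at orig (29,5); cuts so far [(29, 4), (29, 5), (30, 6)]; region rows[28,32) x cols[4,8) = 4x4
Op 8 cut(0, 1): punch at orig (28,5); cuts so far [(28, 5), (29, 4), (29, 5), (30, 6)]; region rows[28,32) x cols[4,8) = 4x4
Unfold 1 (reflect across h@28): 8 holes -> [(25, 6), (26, 4), (26, 5), (27, 5), (28, 5), (29, 4), (29, 5), (30, 6)]
Unfold 2 (reflect across h@24): 16 holes -> [(17, 6), (18, 4), (18, 5), (19, 5), (20, 5), (21, 4), (21, 5), (22, 6), (25, 6), (26, 4), (26, 5), (27, 5), (28, 5), (29, 4), (29, 5), (30, 6)]
Unfold 3 (reflect across h@16): 32 holes -> [(1, 6), (2, 4), (2, 5), (3, 5), (4, 5), (5, 4), (5, 5), (6, 6), (9, 6), (10, 4), (10, 5), (11, 5), (12, 5), (13, 4), (13, 5), (14, 6), (17, 6), (18, 4), (18, 5), (19, 5), (20, 5), (21, 4), (21, 5), (22, 6), (25, 6), (26, 4), (26, 5), (27, 5), (28, 5), (29, 4), (29, 5), (30, 6)]
Unfold 4 (reflect across v@4): 64 holes -> [(1, 1), (1, 6), (2, 2), (2, 3), (2, 4), (2, 5), (3, 2), (3, 5), (4, 2), (4, 5), (5, 2), (5, 3), (5, 4), (5, 5), (6, 1), (6, 6), (9, 1), (9, 6), (10, 2), (10, 3), (10, 4), (10, 5), (11, 2), (11, 5), (12, 2), (12, 5), (13, 2), (13, 3), (13, 4), (13, 5), (14, 1), (14, 6), (17, 1), (17, 6), (18, 2), (18, 3), (18, 4), (18, 5), (19, 2), (19, 5), (20, 2), (20, 5), (21, 2), (21, 3), (21, 4), (21, 5), (22, 1), (22, 6), (25, 1), (25, 6), (26, 2), (26, 3), (26, 4), (26, 5), (27, 2), (27, 5), (28, 2), (28, 5), (29, 2), (29, 3), (29, 4), (29, 5), (30, 1), (30, 6)]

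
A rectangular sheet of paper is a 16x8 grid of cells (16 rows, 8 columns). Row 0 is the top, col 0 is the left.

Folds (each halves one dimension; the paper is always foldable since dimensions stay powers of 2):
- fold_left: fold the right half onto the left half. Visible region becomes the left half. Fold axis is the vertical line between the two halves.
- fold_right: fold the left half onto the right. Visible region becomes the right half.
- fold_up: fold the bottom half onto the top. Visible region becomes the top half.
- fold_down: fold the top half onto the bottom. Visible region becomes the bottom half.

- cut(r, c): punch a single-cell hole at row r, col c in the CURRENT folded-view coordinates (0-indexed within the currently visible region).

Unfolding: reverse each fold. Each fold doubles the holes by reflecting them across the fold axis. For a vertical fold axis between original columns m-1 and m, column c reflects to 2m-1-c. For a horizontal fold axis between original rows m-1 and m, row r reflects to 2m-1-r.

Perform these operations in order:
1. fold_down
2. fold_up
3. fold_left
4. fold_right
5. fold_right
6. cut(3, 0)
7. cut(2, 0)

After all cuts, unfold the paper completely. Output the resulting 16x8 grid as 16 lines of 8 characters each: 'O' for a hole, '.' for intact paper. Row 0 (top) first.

Answer: ........
........
OOOOOOOO
OOOOOOOO
OOOOOOOO
OOOOOOOO
........
........
........
........
OOOOOOOO
OOOOOOOO
OOOOOOOO
OOOOOOOO
........
........

Derivation:
Op 1 fold_down: fold axis h@8; visible region now rows[8,16) x cols[0,8) = 8x8
Op 2 fold_up: fold axis h@12; visible region now rows[8,12) x cols[0,8) = 4x8
Op 3 fold_left: fold axis v@4; visible region now rows[8,12) x cols[0,4) = 4x4
Op 4 fold_right: fold axis v@2; visible region now rows[8,12) x cols[2,4) = 4x2
Op 5 fold_right: fold axis v@3; visible region now rows[8,12) x cols[3,4) = 4x1
Op 6 cut(3, 0): punch at orig (11,3); cuts so far [(11, 3)]; region rows[8,12) x cols[3,4) = 4x1
Op 7 cut(2, 0): punch at orig (10,3); cuts so far [(10, 3), (11, 3)]; region rows[8,12) x cols[3,4) = 4x1
Unfold 1 (reflect across v@3): 4 holes -> [(10, 2), (10, 3), (11, 2), (11, 3)]
Unfold 2 (reflect across v@2): 8 holes -> [(10, 0), (10, 1), (10, 2), (10, 3), (11, 0), (11, 1), (11, 2), (11, 3)]
Unfold 3 (reflect across v@4): 16 holes -> [(10, 0), (10, 1), (10, 2), (10, 3), (10, 4), (10, 5), (10, 6), (10, 7), (11, 0), (11, 1), (11, 2), (11, 3), (11, 4), (11, 5), (11, 6), (11, 7)]
Unfold 4 (reflect across h@12): 32 holes -> [(10, 0), (10, 1), (10, 2), (10, 3), (10, 4), (10, 5), (10, 6), (10, 7), (11, 0), (11, 1), (11, 2), (11, 3), (11, 4), (11, 5), (11, 6), (11, 7), (12, 0), (12, 1), (12, 2), (12, 3), (12, 4), (12, 5), (12, 6), (12, 7), (13, 0), (13, 1), (13, 2), (13, 3), (13, 4), (13, 5), (13, 6), (13, 7)]
Unfold 5 (reflect across h@8): 64 holes -> [(2, 0), (2, 1), (2, 2), (2, 3), (2, 4), (2, 5), (2, 6), (2, 7), (3, 0), (3, 1), (3, 2), (3, 3), (3, 4), (3, 5), (3, 6), (3, 7), (4, 0), (4, 1), (4, 2), (4, 3), (4, 4), (4, 5), (4, 6), (4, 7), (5, 0), (5, 1), (5, 2), (5, 3), (5, 4), (5, 5), (5, 6), (5, 7), (10, 0), (10, 1), (10, 2), (10, 3), (10, 4), (10, 5), (10, 6), (10, 7), (11, 0), (11, 1), (11, 2), (11, 3), (11, 4), (11, 5), (11, 6), (11, 7), (12, 0), (12, 1), (12, 2), (12, 3), (12, 4), (12, 5), (12, 6), (12, 7), (13, 0), (13, 1), (13, 2), (13, 3), (13, 4), (13, 5), (13, 6), (13, 7)]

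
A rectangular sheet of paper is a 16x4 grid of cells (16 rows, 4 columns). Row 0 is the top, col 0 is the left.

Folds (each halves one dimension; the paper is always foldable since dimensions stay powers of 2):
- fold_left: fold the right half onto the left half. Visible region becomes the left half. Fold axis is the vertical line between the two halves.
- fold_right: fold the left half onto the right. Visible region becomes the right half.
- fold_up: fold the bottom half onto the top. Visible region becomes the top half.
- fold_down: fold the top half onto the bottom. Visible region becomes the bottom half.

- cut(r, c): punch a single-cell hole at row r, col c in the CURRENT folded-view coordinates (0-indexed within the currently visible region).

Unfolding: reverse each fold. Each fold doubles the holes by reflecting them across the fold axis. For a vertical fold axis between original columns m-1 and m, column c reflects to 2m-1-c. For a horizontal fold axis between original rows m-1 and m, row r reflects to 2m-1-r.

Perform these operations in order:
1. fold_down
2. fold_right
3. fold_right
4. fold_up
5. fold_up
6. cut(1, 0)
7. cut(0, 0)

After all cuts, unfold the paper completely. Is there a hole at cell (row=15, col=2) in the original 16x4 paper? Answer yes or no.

Answer: yes

Derivation:
Op 1 fold_down: fold axis h@8; visible region now rows[8,16) x cols[0,4) = 8x4
Op 2 fold_right: fold axis v@2; visible region now rows[8,16) x cols[2,4) = 8x2
Op 3 fold_right: fold axis v@3; visible region now rows[8,16) x cols[3,4) = 8x1
Op 4 fold_up: fold axis h@12; visible region now rows[8,12) x cols[3,4) = 4x1
Op 5 fold_up: fold axis h@10; visible region now rows[8,10) x cols[3,4) = 2x1
Op 6 cut(1, 0): punch at orig (9,3); cuts so far [(9, 3)]; region rows[8,10) x cols[3,4) = 2x1
Op 7 cut(0, 0): punch at orig (8,3); cuts so far [(8, 3), (9, 3)]; region rows[8,10) x cols[3,4) = 2x1
Unfold 1 (reflect across h@10): 4 holes -> [(8, 3), (9, 3), (10, 3), (11, 3)]
Unfold 2 (reflect across h@12): 8 holes -> [(8, 3), (9, 3), (10, 3), (11, 3), (12, 3), (13, 3), (14, 3), (15, 3)]
Unfold 3 (reflect across v@3): 16 holes -> [(8, 2), (8, 3), (9, 2), (9, 3), (10, 2), (10, 3), (11, 2), (11, 3), (12, 2), (12, 3), (13, 2), (13, 3), (14, 2), (14, 3), (15, 2), (15, 3)]
Unfold 4 (reflect across v@2): 32 holes -> [(8, 0), (8, 1), (8, 2), (8, 3), (9, 0), (9, 1), (9, 2), (9, 3), (10, 0), (10, 1), (10, 2), (10, 3), (11, 0), (11, 1), (11, 2), (11, 3), (12, 0), (12, 1), (12, 2), (12, 3), (13, 0), (13, 1), (13, 2), (13, 3), (14, 0), (14, 1), (14, 2), (14, 3), (15, 0), (15, 1), (15, 2), (15, 3)]
Unfold 5 (reflect across h@8): 64 holes -> [(0, 0), (0, 1), (0, 2), (0, 3), (1, 0), (1, 1), (1, 2), (1, 3), (2, 0), (2, 1), (2, 2), (2, 3), (3, 0), (3, 1), (3, 2), (3, 3), (4, 0), (4, 1), (4, 2), (4, 3), (5, 0), (5, 1), (5, 2), (5, 3), (6, 0), (6, 1), (6, 2), (6, 3), (7, 0), (7, 1), (7, 2), (7, 3), (8, 0), (8, 1), (8, 2), (8, 3), (9, 0), (9, 1), (9, 2), (9, 3), (10, 0), (10, 1), (10, 2), (10, 3), (11, 0), (11, 1), (11, 2), (11, 3), (12, 0), (12, 1), (12, 2), (12, 3), (13, 0), (13, 1), (13, 2), (13, 3), (14, 0), (14, 1), (14, 2), (14, 3), (15, 0), (15, 1), (15, 2), (15, 3)]
Holes: [(0, 0), (0, 1), (0, 2), (0, 3), (1, 0), (1, 1), (1, 2), (1, 3), (2, 0), (2, 1), (2, 2), (2, 3), (3, 0), (3, 1), (3, 2), (3, 3), (4, 0), (4, 1), (4, 2), (4, 3), (5, 0), (5, 1), (5, 2), (5, 3), (6, 0), (6, 1), (6, 2), (6, 3), (7, 0), (7, 1), (7, 2), (7, 3), (8, 0), (8, 1), (8, 2), (8, 3), (9, 0), (9, 1), (9, 2), (9, 3), (10, 0), (10, 1), (10, 2), (10, 3), (11, 0), (11, 1), (11, 2), (11, 3), (12, 0), (12, 1), (12, 2), (12, 3), (13, 0), (13, 1), (13, 2), (13, 3), (14, 0), (14, 1), (14, 2), (14, 3), (15, 0), (15, 1), (15, 2), (15, 3)]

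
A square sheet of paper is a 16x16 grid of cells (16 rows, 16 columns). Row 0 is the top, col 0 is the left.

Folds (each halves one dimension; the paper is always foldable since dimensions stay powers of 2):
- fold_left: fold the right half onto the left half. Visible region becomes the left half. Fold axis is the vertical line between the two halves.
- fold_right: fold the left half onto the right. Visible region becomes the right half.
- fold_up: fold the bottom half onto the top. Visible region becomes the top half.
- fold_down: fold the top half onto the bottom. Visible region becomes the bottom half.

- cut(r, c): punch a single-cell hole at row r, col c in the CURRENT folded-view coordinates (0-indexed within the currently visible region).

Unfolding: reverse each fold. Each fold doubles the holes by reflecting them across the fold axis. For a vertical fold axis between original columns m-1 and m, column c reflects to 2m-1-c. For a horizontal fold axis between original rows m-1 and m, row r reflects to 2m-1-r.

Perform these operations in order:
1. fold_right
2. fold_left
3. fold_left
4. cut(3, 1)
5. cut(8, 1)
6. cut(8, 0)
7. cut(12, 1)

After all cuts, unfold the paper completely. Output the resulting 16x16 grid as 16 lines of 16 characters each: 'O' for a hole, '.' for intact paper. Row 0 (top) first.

Answer: ................
................
................
.OO..OO..OO..OO.
................
................
................
................
OOOOOOOOOOOOOOOO
................
................
................
.OO..OO..OO..OO.
................
................
................

Derivation:
Op 1 fold_right: fold axis v@8; visible region now rows[0,16) x cols[8,16) = 16x8
Op 2 fold_left: fold axis v@12; visible region now rows[0,16) x cols[8,12) = 16x4
Op 3 fold_left: fold axis v@10; visible region now rows[0,16) x cols[8,10) = 16x2
Op 4 cut(3, 1): punch at orig (3,9); cuts so far [(3, 9)]; region rows[0,16) x cols[8,10) = 16x2
Op 5 cut(8, 1): punch at orig (8,9); cuts so far [(3, 9), (8, 9)]; region rows[0,16) x cols[8,10) = 16x2
Op 6 cut(8, 0): punch at orig (8,8); cuts so far [(3, 9), (8, 8), (8, 9)]; region rows[0,16) x cols[8,10) = 16x2
Op 7 cut(12, 1): punch at orig (12,9); cuts so far [(3, 9), (8, 8), (8, 9), (12, 9)]; region rows[0,16) x cols[8,10) = 16x2
Unfold 1 (reflect across v@10): 8 holes -> [(3, 9), (3, 10), (8, 8), (8, 9), (8, 10), (8, 11), (12, 9), (12, 10)]
Unfold 2 (reflect across v@12): 16 holes -> [(3, 9), (3, 10), (3, 13), (3, 14), (8, 8), (8, 9), (8, 10), (8, 11), (8, 12), (8, 13), (8, 14), (8, 15), (12, 9), (12, 10), (12, 13), (12, 14)]
Unfold 3 (reflect across v@8): 32 holes -> [(3, 1), (3, 2), (3, 5), (3, 6), (3, 9), (3, 10), (3, 13), (3, 14), (8, 0), (8, 1), (8, 2), (8, 3), (8, 4), (8, 5), (8, 6), (8, 7), (8, 8), (8, 9), (8, 10), (8, 11), (8, 12), (8, 13), (8, 14), (8, 15), (12, 1), (12, 2), (12, 5), (12, 6), (12, 9), (12, 10), (12, 13), (12, 14)]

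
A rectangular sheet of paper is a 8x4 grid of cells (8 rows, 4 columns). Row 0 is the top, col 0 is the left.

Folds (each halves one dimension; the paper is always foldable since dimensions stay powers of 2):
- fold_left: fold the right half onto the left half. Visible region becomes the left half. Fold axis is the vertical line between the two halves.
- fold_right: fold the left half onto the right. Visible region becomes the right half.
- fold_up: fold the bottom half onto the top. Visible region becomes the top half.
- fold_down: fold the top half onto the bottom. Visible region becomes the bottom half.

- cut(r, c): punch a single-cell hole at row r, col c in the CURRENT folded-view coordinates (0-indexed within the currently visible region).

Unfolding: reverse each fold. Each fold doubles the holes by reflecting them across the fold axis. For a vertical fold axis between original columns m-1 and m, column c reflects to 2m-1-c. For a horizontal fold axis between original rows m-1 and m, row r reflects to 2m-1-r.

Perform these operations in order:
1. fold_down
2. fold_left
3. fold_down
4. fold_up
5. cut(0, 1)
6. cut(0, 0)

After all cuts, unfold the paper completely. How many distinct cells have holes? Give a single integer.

Op 1 fold_down: fold axis h@4; visible region now rows[4,8) x cols[0,4) = 4x4
Op 2 fold_left: fold axis v@2; visible region now rows[4,8) x cols[0,2) = 4x2
Op 3 fold_down: fold axis h@6; visible region now rows[6,8) x cols[0,2) = 2x2
Op 4 fold_up: fold axis h@7; visible region now rows[6,7) x cols[0,2) = 1x2
Op 5 cut(0, 1): punch at orig (6,1); cuts so far [(6, 1)]; region rows[6,7) x cols[0,2) = 1x2
Op 6 cut(0, 0): punch at orig (6,0); cuts so far [(6, 0), (6, 1)]; region rows[6,7) x cols[0,2) = 1x2
Unfold 1 (reflect across h@7): 4 holes -> [(6, 0), (6, 1), (7, 0), (7, 1)]
Unfold 2 (reflect across h@6): 8 holes -> [(4, 0), (4, 1), (5, 0), (5, 1), (6, 0), (6, 1), (7, 0), (7, 1)]
Unfold 3 (reflect across v@2): 16 holes -> [(4, 0), (4, 1), (4, 2), (4, 3), (5, 0), (5, 1), (5, 2), (5, 3), (6, 0), (6, 1), (6, 2), (6, 3), (7, 0), (7, 1), (7, 2), (7, 3)]
Unfold 4 (reflect across h@4): 32 holes -> [(0, 0), (0, 1), (0, 2), (0, 3), (1, 0), (1, 1), (1, 2), (1, 3), (2, 0), (2, 1), (2, 2), (2, 3), (3, 0), (3, 1), (3, 2), (3, 3), (4, 0), (4, 1), (4, 2), (4, 3), (5, 0), (5, 1), (5, 2), (5, 3), (6, 0), (6, 1), (6, 2), (6, 3), (7, 0), (7, 1), (7, 2), (7, 3)]

Answer: 32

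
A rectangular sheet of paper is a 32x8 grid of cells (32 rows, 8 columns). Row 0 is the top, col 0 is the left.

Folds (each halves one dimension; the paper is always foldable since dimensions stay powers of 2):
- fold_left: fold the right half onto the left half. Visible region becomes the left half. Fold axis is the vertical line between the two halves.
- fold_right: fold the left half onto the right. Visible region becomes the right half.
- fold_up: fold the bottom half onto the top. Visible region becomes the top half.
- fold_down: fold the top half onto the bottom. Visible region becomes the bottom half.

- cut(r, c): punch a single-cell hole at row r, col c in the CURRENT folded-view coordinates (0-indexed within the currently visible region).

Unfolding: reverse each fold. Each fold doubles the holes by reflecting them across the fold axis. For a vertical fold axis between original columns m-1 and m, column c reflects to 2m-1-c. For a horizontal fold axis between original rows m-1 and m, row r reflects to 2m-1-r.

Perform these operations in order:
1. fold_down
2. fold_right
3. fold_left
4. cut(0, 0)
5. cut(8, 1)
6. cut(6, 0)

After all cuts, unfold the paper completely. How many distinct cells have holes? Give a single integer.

Answer: 24

Derivation:
Op 1 fold_down: fold axis h@16; visible region now rows[16,32) x cols[0,8) = 16x8
Op 2 fold_right: fold axis v@4; visible region now rows[16,32) x cols[4,8) = 16x4
Op 3 fold_left: fold axis v@6; visible region now rows[16,32) x cols[4,6) = 16x2
Op 4 cut(0, 0): punch at orig (16,4); cuts so far [(16, 4)]; region rows[16,32) x cols[4,6) = 16x2
Op 5 cut(8, 1): punch at orig (24,5); cuts so far [(16, 4), (24, 5)]; region rows[16,32) x cols[4,6) = 16x2
Op 6 cut(6, 0): punch at orig (22,4); cuts so far [(16, 4), (22, 4), (24, 5)]; region rows[16,32) x cols[4,6) = 16x2
Unfold 1 (reflect across v@6): 6 holes -> [(16, 4), (16, 7), (22, 4), (22, 7), (24, 5), (24, 6)]
Unfold 2 (reflect across v@4): 12 holes -> [(16, 0), (16, 3), (16, 4), (16, 7), (22, 0), (22, 3), (22, 4), (22, 7), (24, 1), (24, 2), (24, 5), (24, 6)]
Unfold 3 (reflect across h@16): 24 holes -> [(7, 1), (7, 2), (7, 5), (7, 6), (9, 0), (9, 3), (9, 4), (9, 7), (15, 0), (15, 3), (15, 4), (15, 7), (16, 0), (16, 3), (16, 4), (16, 7), (22, 0), (22, 3), (22, 4), (22, 7), (24, 1), (24, 2), (24, 5), (24, 6)]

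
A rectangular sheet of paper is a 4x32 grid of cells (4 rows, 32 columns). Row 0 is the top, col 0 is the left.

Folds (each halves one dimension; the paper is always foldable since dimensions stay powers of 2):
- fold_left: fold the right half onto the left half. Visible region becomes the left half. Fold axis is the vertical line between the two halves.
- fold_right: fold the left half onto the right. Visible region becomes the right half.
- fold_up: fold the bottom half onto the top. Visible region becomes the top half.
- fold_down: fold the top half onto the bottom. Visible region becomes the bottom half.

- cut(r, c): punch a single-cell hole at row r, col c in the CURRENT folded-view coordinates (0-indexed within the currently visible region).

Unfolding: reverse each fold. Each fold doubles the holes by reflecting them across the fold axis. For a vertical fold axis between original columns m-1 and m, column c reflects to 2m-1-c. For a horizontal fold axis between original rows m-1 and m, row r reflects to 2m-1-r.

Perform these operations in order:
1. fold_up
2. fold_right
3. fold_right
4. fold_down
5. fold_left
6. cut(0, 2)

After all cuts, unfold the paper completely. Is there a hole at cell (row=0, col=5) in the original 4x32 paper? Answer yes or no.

Op 1 fold_up: fold axis h@2; visible region now rows[0,2) x cols[0,32) = 2x32
Op 2 fold_right: fold axis v@16; visible region now rows[0,2) x cols[16,32) = 2x16
Op 3 fold_right: fold axis v@24; visible region now rows[0,2) x cols[24,32) = 2x8
Op 4 fold_down: fold axis h@1; visible region now rows[1,2) x cols[24,32) = 1x8
Op 5 fold_left: fold axis v@28; visible region now rows[1,2) x cols[24,28) = 1x4
Op 6 cut(0, 2): punch at orig (1,26); cuts so far [(1, 26)]; region rows[1,2) x cols[24,28) = 1x4
Unfold 1 (reflect across v@28): 2 holes -> [(1, 26), (1, 29)]
Unfold 2 (reflect across h@1): 4 holes -> [(0, 26), (0, 29), (1, 26), (1, 29)]
Unfold 3 (reflect across v@24): 8 holes -> [(0, 18), (0, 21), (0, 26), (0, 29), (1, 18), (1, 21), (1, 26), (1, 29)]
Unfold 4 (reflect across v@16): 16 holes -> [(0, 2), (0, 5), (0, 10), (0, 13), (0, 18), (0, 21), (0, 26), (0, 29), (1, 2), (1, 5), (1, 10), (1, 13), (1, 18), (1, 21), (1, 26), (1, 29)]
Unfold 5 (reflect across h@2): 32 holes -> [(0, 2), (0, 5), (0, 10), (0, 13), (0, 18), (0, 21), (0, 26), (0, 29), (1, 2), (1, 5), (1, 10), (1, 13), (1, 18), (1, 21), (1, 26), (1, 29), (2, 2), (2, 5), (2, 10), (2, 13), (2, 18), (2, 21), (2, 26), (2, 29), (3, 2), (3, 5), (3, 10), (3, 13), (3, 18), (3, 21), (3, 26), (3, 29)]
Holes: [(0, 2), (0, 5), (0, 10), (0, 13), (0, 18), (0, 21), (0, 26), (0, 29), (1, 2), (1, 5), (1, 10), (1, 13), (1, 18), (1, 21), (1, 26), (1, 29), (2, 2), (2, 5), (2, 10), (2, 13), (2, 18), (2, 21), (2, 26), (2, 29), (3, 2), (3, 5), (3, 10), (3, 13), (3, 18), (3, 21), (3, 26), (3, 29)]

Answer: yes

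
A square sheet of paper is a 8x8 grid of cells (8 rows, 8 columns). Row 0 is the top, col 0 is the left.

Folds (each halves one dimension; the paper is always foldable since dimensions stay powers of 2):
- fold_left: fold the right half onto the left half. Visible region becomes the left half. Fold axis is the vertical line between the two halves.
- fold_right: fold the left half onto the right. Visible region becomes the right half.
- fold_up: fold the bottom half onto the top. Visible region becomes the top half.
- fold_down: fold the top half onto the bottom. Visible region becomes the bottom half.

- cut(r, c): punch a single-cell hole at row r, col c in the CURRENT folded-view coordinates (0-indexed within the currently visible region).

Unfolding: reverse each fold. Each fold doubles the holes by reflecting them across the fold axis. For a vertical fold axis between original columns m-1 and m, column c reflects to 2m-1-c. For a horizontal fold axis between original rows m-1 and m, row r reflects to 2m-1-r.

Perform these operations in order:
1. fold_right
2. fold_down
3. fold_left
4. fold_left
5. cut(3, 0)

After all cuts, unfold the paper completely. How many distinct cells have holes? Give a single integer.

Op 1 fold_right: fold axis v@4; visible region now rows[0,8) x cols[4,8) = 8x4
Op 2 fold_down: fold axis h@4; visible region now rows[4,8) x cols[4,8) = 4x4
Op 3 fold_left: fold axis v@6; visible region now rows[4,8) x cols[4,6) = 4x2
Op 4 fold_left: fold axis v@5; visible region now rows[4,8) x cols[4,5) = 4x1
Op 5 cut(3, 0): punch at orig (7,4); cuts so far [(7, 4)]; region rows[4,8) x cols[4,5) = 4x1
Unfold 1 (reflect across v@5): 2 holes -> [(7, 4), (7, 5)]
Unfold 2 (reflect across v@6): 4 holes -> [(7, 4), (7, 5), (7, 6), (7, 7)]
Unfold 3 (reflect across h@4): 8 holes -> [(0, 4), (0, 5), (0, 6), (0, 7), (7, 4), (7, 5), (7, 6), (7, 7)]
Unfold 4 (reflect across v@4): 16 holes -> [(0, 0), (0, 1), (0, 2), (0, 3), (0, 4), (0, 5), (0, 6), (0, 7), (7, 0), (7, 1), (7, 2), (7, 3), (7, 4), (7, 5), (7, 6), (7, 7)]

Answer: 16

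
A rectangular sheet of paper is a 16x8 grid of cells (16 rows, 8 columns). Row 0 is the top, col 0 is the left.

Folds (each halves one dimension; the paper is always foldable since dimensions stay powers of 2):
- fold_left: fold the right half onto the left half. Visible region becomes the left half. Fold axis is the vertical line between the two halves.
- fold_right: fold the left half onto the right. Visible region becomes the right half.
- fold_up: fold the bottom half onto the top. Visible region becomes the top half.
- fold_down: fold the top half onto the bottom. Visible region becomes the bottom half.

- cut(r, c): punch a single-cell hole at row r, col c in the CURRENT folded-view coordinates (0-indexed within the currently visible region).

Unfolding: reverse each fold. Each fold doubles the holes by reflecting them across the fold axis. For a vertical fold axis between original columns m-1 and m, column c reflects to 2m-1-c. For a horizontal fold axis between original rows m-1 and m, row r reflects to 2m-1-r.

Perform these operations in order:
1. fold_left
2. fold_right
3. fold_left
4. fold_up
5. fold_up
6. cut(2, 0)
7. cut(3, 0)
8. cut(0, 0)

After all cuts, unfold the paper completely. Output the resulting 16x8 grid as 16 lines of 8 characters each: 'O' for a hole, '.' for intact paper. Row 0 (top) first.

Op 1 fold_left: fold axis v@4; visible region now rows[0,16) x cols[0,4) = 16x4
Op 2 fold_right: fold axis v@2; visible region now rows[0,16) x cols[2,4) = 16x2
Op 3 fold_left: fold axis v@3; visible region now rows[0,16) x cols[2,3) = 16x1
Op 4 fold_up: fold axis h@8; visible region now rows[0,8) x cols[2,3) = 8x1
Op 5 fold_up: fold axis h@4; visible region now rows[0,4) x cols[2,3) = 4x1
Op 6 cut(2, 0): punch at orig (2,2); cuts so far [(2, 2)]; region rows[0,4) x cols[2,3) = 4x1
Op 7 cut(3, 0): punch at orig (3,2); cuts so far [(2, 2), (3, 2)]; region rows[0,4) x cols[2,3) = 4x1
Op 8 cut(0, 0): punch at orig (0,2); cuts so far [(0, 2), (2, 2), (3, 2)]; region rows[0,4) x cols[2,3) = 4x1
Unfold 1 (reflect across h@4): 6 holes -> [(0, 2), (2, 2), (3, 2), (4, 2), (5, 2), (7, 2)]
Unfold 2 (reflect across h@8): 12 holes -> [(0, 2), (2, 2), (3, 2), (4, 2), (5, 2), (7, 2), (8, 2), (10, 2), (11, 2), (12, 2), (13, 2), (15, 2)]
Unfold 3 (reflect across v@3): 24 holes -> [(0, 2), (0, 3), (2, 2), (2, 3), (3, 2), (3, 3), (4, 2), (4, 3), (5, 2), (5, 3), (7, 2), (7, 3), (8, 2), (8, 3), (10, 2), (10, 3), (11, 2), (11, 3), (12, 2), (12, 3), (13, 2), (13, 3), (15, 2), (15, 3)]
Unfold 4 (reflect across v@2): 48 holes -> [(0, 0), (0, 1), (0, 2), (0, 3), (2, 0), (2, 1), (2, 2), (2, 3), (3, 0), (3, 1), (3, 2), (3, 3), (4, 0), (4, 1), (4, 2), (4, 3), (5, 0), (5, 1), (5, 2), (5, 3), (7, 0), (7, 1), (7, 2), (7, 3), (8, 0), (8, 1), (8, 2), (8, 3), (10, 0), (10, 1), (10, 2), (10, 3), (11, 0), (11, 1), (11, 2), (11, 3), (12, 0), (12, 1), (12, 2), (12, 3), (13, 0), (13, 1), (13, 2), (13, 3), (15, 0), (15, 1), (15, 2), (15, 3)]
Unfold 5 (reflect across v@4): 96 holes -> [(0, 0), (0, 1), (0, 2), (0, 3), (0, 4), (0, 5), (0, 6), (0, 7), (2, 0), (2, 1), (2, 2), (2, 3), (2, 4), (2, 5), (2, 6), (2, 7), (3, 0), (3, 1), (3, 2), (3, 3), (3, 4), (3, 5), (3, 6), (3, 7), (4, 0), (4, 1), (4, 2), (4, 3), (4, 4), (4, 5), (4, 6), (4, 7), (5, 0), (5, 1), (5, 2), (5, 3), (5, 4), (5, 5), (5, 6), (5, 7), (7, 0), (7, 1), (7, 2), (7, 3), (7, 4), (7, 5), (7, 6), (7, 7), (8, 0), (8, 1), (8, 2), (8, 3), (8, 4), (8, 5), (8, 6), (8, 7), (10, 0), (10, 1), (10, 2), (10, 3), (10, 4), (10, 5), (10, 6), (10, 7), (11, 0), (11, 1), (11, 2), (11, 3), (11, 4), (11, 5), (11, 6), (11, 7), (12, 0), (12, 1), (12, 2), (12, 3), (12, 4), (12, 5), (12, 6), (12, 7), (13, 0), (13, 1), (13, 2), (13, 3), (13, 4), (13, 5), (13, 6), (13, 7), (15, 0), (15, 1), (15, 2), (15, 3), (15, 4), (15, 5), (15, 6), (15, 7)]

Answer: OOOOOOOO
........
OOOOOOOO
OOOOOOOO
OOOOOOOO
OOOOOOOO
........
OOOOOOOO
OOOOOOOO
........
OOOOOOOO
OOOOOOOO
OOOOOOOO
OOOOOOOO
........
OOOOOOOO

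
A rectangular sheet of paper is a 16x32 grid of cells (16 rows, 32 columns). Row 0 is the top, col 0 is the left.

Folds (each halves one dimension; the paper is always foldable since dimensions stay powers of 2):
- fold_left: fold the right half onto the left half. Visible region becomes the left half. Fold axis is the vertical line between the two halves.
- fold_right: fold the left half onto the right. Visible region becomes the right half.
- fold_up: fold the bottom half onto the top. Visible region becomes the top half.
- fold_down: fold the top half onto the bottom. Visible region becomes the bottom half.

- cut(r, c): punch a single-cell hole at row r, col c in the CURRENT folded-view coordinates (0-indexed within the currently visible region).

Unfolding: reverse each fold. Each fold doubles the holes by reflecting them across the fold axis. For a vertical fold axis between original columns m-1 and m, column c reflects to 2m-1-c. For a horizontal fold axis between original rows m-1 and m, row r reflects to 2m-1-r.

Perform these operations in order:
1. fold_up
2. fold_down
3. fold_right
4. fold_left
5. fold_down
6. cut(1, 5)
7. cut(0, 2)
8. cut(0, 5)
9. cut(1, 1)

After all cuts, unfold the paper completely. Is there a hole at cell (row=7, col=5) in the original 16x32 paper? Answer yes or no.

Op 1 fold_up: fold axis h@8; visible region now rows[0,8) x cols[0,32) = 8x32
Op 2 fold_down: fold axis h@4; visible region now rows[4,8) x cols[0,32) = 4x32
Op 3 fold_right: fold axis v@16; visible region now rows[4,8) x cols[16,32) = 4x16
Op 4 fold_left: fold axis v@24; visible region now rows[4,8) x cols[16,24) = 4x8
Op 5 fold_down: fold axis h@6; visible region now rows[6,8) x cols[16,24) = 2x8
Op 6 cut(1, 5): punch at orig (7,21); cuts so far [(7, 21)]; region rows[6,8) x cols[16,24) = 2x8
Op 7 cut(0, 2): punch at orig (6,18); cuts so far [(6, 18), (7, 21)]; region rows[6,8) x cols[16,24) = 2x8
Op 8 cut(0, 5): punch at orig (6,21); cuts so far [(6, 18), (6, 21), (7, 21)]; region rows[6,8) x cols[16,24) = 2x8
Op 9 cut(1, 1): punch at orig (7,17); cuts so far [(6, 18), (6, 21), (7, 17), (7, 21)]; region rows[6,8) x cols[16,24) = 2x8
Unfold 1 (reflect across h@6): 8 holes -> [(4, 17), (4, 21), (5, 18), (5, 21), (6, 18), (6, 21), (7, 17), (7, 21)]
Unfold 2 (reflect across v@24): 16 holes -> [(4, 17), (4, 21), (4, 26), (4, 30), (5, 18), (5, 21), (5, 26), (5, 29), (6, 18), (6, 21), (6, 26), (6, 29), (7, 17), (7, 21), (7, 26), (7, 30)]
Unfold 3 (reflect across v@16): 32 holes -> [(4, 1), (4, 5), (4, 10), (4, 14), (4, 17), (4, 21), (4, 26), (4, 30), (5, 2), (5, 5), (5, 10), (5, 13), (5, 18), (5, 21), (5, 26), (5, 29), (6, 2), (6, 5), (6, 10), (6, 13), (6, 18), (6, 21), (6, 26), (6, 29), (7, 1), (7, 5), (7, 10), (7, 14), (7, 17), (7, 21), (7, 26), (7, 30)]
Unfold 4 (reflect across h@4): 64 holes -> [(0, 1), (0, 5), (0, 10), (0, 14), (0, 17), (0, 21), (0, 26), (0, 30), (1, 2), (1, 5), (1, 10), (1, 13), (1, 18), (1, 21), (1, 26), (1, 29), (2, 2), (2, 5), (2, 10), (2, 13), (2, 18), (2, 21), (2, 26), (2, 29), (3, 1), (3, 5), (3, 10), (3, 14), (3, 17), (3, 21), (3, 26), (3, 30), (4, 1), (4, 5), (4, 10), (4, 14), (4, 17), (4, 21), (4, 26), (4, 30), (5, 2), (5, 5), (5, 10), (5, 13), (5, 18), (5, 21), (5, 26), (5, 29), (6, 2), (6, 5), (6, 10), (6, 13), (6, 18), (6, 21), (6, 26), (6, 29), (7, 1), (7, 5), (7, 10), (7, 14), (7, 17), (7, 21), (7, 26), (7, 30)]
Unfold 5 (reflect across h@8): 128 holes -> [(0, 1), (0, 5), (0, 10), (0, 14), (0, 17), (0, 21), (0, 26), (0, 30), (1, 2), (1, 5), (1, 10), (1, 13), (1, 18), (1, 21), (1, 26), (1, 29), (2, 2), (2, 5), (2, 10), (2, 13), (2, 18), (2, 21), (2, 26), (2, 29), (3, 1), (3, 5), (3, 10), (3, 14), (3, 17), (3, 21), (3, 26), (3, 30), (4, 1), (4, 5), (4, 10), (4, 14), (4, 17), (4, 21), (4, 26), (4, 30), (5, 2), (5, 5), (5, 10), (5, 13), (5, 18), (5, 21), (5, 26), (5, 29), (6, 2), (6, 5), (6, 10), (6, 13), (6, 18), (6, 21), (6, 26), (6, 29), (7, 1), (7, 5), (7, 10), (7, 14), (7, 17), (7, 21), (7, 26), (7, 30), (8, 1), (8, 5), (8, 10), (8, 14), (8, 17), (8, 21), (8, 26), (8, 30), (9, 2), (9, 5), (9, 10), (9, 13), (9, 18), (9, 21), (9, 26), (9, 29), (10, 2), (10, 5), (10, 10), (10, 13), (10, 18), (10, 21), (10, 26), (10, 29), (11, 1), (11, 5), (11, 10), (11, 14), (11, 17), (11, 21), (11, 26), (11, 30), (12, 1), (12, 5), (12, 10), (12, 14), (12, 17), (12, 21), (12, 26), (12, 30), (13, 2), (13, 5), (13, 10), (13, 13), (13, 18), (13, 21), (13, 26), (13, 29), (14, 2), (14, 5), (14, 10), (14, 13), (14, 18), (14, 21), (14, 26), (14, 29), (15, 1), (15, 5), (15, 10), (15, 14), (15, 17), (15, 21), (15, 26), (15, 30)]
Holes: [(0, 1), (0, 5), (0, 10), (0, 14), (0, 17), (0, 21), (0, 26), (0, 30), (1, 2), (1, 5), (1, 10), (1, 13), (1, 18), (1, 21), (1, 26), (1, 29), (2, 2), (2, 5), (2, 10), (2, 13), (2, 18), (2, 21), (2, 26), (2, 29), (3, 1), (3, 5), (3, 10), (3, 14), (3, 17), (3, 21), (3, 26), (3, 30), (4, 1), (4, 5), (4, 10), (4, 14), (4, 17), (4, 21), (4, 26), (4, 30), (5, 2), (5, 5), (5, 10), (5, 13), (5, 18), (5, 21), (5, 26), (5, 29), (6, 2), (6, 5), (6, 10), (6, 13), (6, 18), (6, 21), (6, 26), (6, 29), (7, 1), (7, 5), (7, 10), (7, 14), (7, 17), (7, 21), (7, 26), (7, 30), (8, 1), (8, 5), (8, 10), (8, 14), (8, 17), (8, 21), (8, 26), (8, 30), (9, 2), (9, 5), (9, 10), (9, 13), (9, 18), (9, 21), (9, 26), (9, 29), (10, 2), (10, 5), (10, 10), (10, 13), (10, 18), (10, 21), (10, 26), (10, 29), (11, 1), (11, 5), (11, 10), (11, 14), (11, 17), (11, 21), (11, 26), (11, 30), (12, 1), (12, 5), (12, 10), (12, 14), (12, 17), (12, 21), (12, 26), (12, 30), (13, 2), (13, 5), (13, 10), (13, 13), (13, 18), (13, 21), (13, 26), (13, 29), (14, 2), (14, 5), (14, 10), (14, 13), (14, 18), (14, 21), (14, 26), (14, 29), (15, 1), (15, 5), (15, 10), (15, 14), (15, 17), (15, 21), (15, 26), (15, 30)]

Answer: yes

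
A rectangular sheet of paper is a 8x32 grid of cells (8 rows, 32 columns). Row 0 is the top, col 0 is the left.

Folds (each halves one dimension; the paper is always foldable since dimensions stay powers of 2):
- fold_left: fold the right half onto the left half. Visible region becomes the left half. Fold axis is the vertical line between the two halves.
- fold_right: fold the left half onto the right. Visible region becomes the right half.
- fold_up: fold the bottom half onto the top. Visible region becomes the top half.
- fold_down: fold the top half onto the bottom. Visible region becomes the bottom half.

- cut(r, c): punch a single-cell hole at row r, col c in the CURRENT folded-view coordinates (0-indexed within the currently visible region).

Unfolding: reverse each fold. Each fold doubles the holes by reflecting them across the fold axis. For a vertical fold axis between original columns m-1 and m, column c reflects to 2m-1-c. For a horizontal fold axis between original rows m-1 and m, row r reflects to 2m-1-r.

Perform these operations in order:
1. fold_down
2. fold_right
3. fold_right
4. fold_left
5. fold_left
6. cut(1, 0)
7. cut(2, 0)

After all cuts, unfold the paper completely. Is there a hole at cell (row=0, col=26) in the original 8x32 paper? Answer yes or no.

Answer: no

Derivation:
Op 1 fold_down: fold axis h@4; visible region now rows[4,8) x cols[0,32) = 4x32
Op 2 fold_right: fold axis v@16; visible region now rows[4,8) x cols[16,32) = 4x16
Op 3 fold_right: fold axis v@24; visible region now rows[4,8) x cols[24,32) = 4x8
Op 4 fold_left: fold axis v@28; visible region now rows[4,8) x cols[24,28) = 4x4
Op 5 fold_left: fold axis v@26; visible region now rows[4,8) x cols[24,26) = 4x2
Op 6 cut(1, 0): punch at orig (5,24); cuts so far [(5, 24)]; region rows[4,8) x cols[24,26) = 4x2
Op 7 cut(2, 0): punch at orig (6,24); cuts so far [(5, 24), (6, 24)]; region rows[4,8) x cols[24,26) = 4x2
Unfold 1 (reflect across v@26): 4 holes -> [(5, 24), (5, 27), (6, 24), (6, 27)]
Unfold 2 (reflect across v@28): 8 holes -> [(5, 24), (5, 27), (5, 28), (5, 31), (6, 24), (6, 27), (6, 28), (6, 31)]
Unfold 3 (reflect across v@24): 16 holes -> [(5, 16), (5, 19), (5, 20), (5, 23), (5, 24), (5, 27), (5, 28), (5, 31), (6, 16), (6, 19), (6, 20), (6, 23), (6, 24), (6, 27), (6, 28), (6, 31)]
Unfold 4 (reflect across v@16): 32 holes -> [(5, 0), (5, 3), (5, 4), (5, 7), (5, 8), (5, 11), (5, 12), (5, 15), (5, 16), (5, 19), (5, 20), (5, 23), (5, 24), (5, 27), (5, 28), (5, 31), (6, 0), (6, 3), (6, 4), (6, 7), (6, 8), (6, 11), (6, 12), (6, 15), (6, 16), (6, 19), (6, 20), (6, 23), (6, 24), (6, 27), (6, 28), (6, 31)]
Unfold 5 (reflect across h@4): 64 holes -> [(1, 0), (1, 3), (1, 4), (1, 7), (1, 8), (1, 11), (1, 12), (1, 15), (1, 16), (1, 19), (1, 20), (1, 23), (1, 24), (1, 27), (1, 28), (1, 31), (2, 0), (2, 3), (2, 4), (2, 7), (2, 8), (2, 11), (2, 12), (2, 15), (2, 16), (2, 19), (2, 20), (2, 23), (2, 24), (2, 27), (2, 28), (2, 31), (5, 0), (5, 3), (5, 4), (5, 7), (5, 8), (5, 11), (5, 12), (5, 15), (5, 16), (5, 19), (5, 20), (5, 23), (5, 24), (5, 27), (5, 28), (5, 31), (6, 0), (6, 3), (6, 4), (6, 7), (6, 8), (6, 11), (6, 12), (6, 15), (6, 16), (6, 19), (6, 20), (6, 23), (6, 24), (6, 27), (6, 28), (6, 31)]
Holes: [(1, 0), (1, 3), (1, 4), (1, 7), (1, 8), (1, 11), (1, 12), (1, 15), (1, 16), (1, 19), (1, 20), (1, 23), (1, 24), (1, 27), (1, 28), (1, 31), (2, 0), (2, 3), (2, 4), (2, 7), (2, 8), (2, 11), (2, 12), (2, 15), (2, 16), (2, 19), (2, 20), (2, 23), (2, 24), (2, 27), (2, 28), (2, 31), (5, 0), (5, 3), (5, 4), (5, 7), (5, 8), (5, 11), (5, 12), (5, 15), (5, 16), (5, 19), (5, 20), (5, 23), (5, 24), (5, 27), (5, 28), (5, 31), (6, 0), (6, 3), (6, 4), (6, 7), (6, 8), (6, 11), (6, 12), (6, 15), (6, 16), (6, 19), (6, 20), (6, 23), (6, 24), (6, 27), (6, 28), (6, 31)]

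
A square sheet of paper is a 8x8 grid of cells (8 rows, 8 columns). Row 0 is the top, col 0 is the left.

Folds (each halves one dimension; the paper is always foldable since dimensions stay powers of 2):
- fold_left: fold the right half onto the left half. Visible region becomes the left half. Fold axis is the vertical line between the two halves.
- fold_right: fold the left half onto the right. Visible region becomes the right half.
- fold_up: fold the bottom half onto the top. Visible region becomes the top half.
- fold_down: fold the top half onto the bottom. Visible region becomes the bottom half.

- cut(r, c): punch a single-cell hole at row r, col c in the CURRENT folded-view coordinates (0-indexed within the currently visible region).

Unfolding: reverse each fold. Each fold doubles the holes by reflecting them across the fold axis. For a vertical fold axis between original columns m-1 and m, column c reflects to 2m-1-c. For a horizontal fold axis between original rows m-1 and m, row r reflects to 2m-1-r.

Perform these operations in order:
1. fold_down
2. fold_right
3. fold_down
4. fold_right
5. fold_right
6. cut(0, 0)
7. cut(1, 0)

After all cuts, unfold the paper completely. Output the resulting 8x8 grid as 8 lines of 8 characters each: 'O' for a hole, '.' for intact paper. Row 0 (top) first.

Op 1 fold_down: fold axis h@4; visible region now rows[4,8) x cols[0,8) = 4x8
Op 2 fold_right: fold axis v@4; visible region now rows[4,8) x cols[4,8) = 4x4
Op 3 fold_down: fold axis h@6; visible region now rows[6,8) x cols[4,8) = 2x4
Op 4 fold_right: fold axis v@6; visible region now rows[6,8) x cols[6,8) = 2x2
Op 5 fold_right: fold axis v@7; visible region now rows[6,8) x cols[7,8) = 2x1
Op 6 cut(0, 0): punch at orig (6,7); cuts so far [(6, 7)]; region rows[6,8) x cols[7,8) = 2x1
Op 7 cut(1, 0): punch at orig (7,7); cuts so far [(6, 7), (7, 7)]; region rows[6,8) x cols[7,8) = 2x1
Unfold 1 (reflect across v@7): 4 holes -> [(6, 6), (6, 7), (7, 6), (7, 7)]
Unfold 2 (reflect across v@6): 8 holes -> [(6, 4), (6, 5), (6, 6), (6, 7), (7, 4), (7, 5), (7, 6), (7, 7)]
Unfold 3 (reflect across h@6): 16 holes -> [(4, 4), (4, 5), (4, 6), (4, 7), (5, 4), (5, 5), (5, 6), (5, 7), (6, 4), (6, 5), (6, 6), (6, 7), (7, 4), (7, 5), (7, 6), (7, 7)]
Unfold 4 (reflect across v@4): 32 holes -> [(4, 0), (4, 1), (4, 2), (4, 3), (4, 4), (4, 5), (4, 6), (4, 7), (5, 0), (5, 1), (5, 2), (5, 3), (5, 4), (5, 5), (5, 6), (5, 7), (6, 0), (6, 1), (6, 2), (6, 3), (6, 4), (6, 5), (6, 6), (6, 7), (7, 0), (7, 1), (7, 2), (7, 3), (7, 4), (7, 5), (7, 6), (7, 7)]
Unfold 5 (reflect across h@4): 64 holes -> [(0, 0), (0, 1), (0, 2), (0, 3), (0, 4), (0, 5), (0, 6), (0, 7), (1, 0), (1, 1), (1, 2), (1, 3), (1, 4), (1, 5), (1, 6), (1, 7), (2, 0), (2, 1), (2, 2), (2, 3), (2, 4), (2, 5), (2, 6), (2, 7), (3, 0), (3, 1), (3, 2), (3, 3), (3, 4), (3, 5), (3, 6), (3, 7), (4, 0), (4, 1), (4, 2), (4, 3), (4, 4), (4, 5), (4, 6), (4, 7), (5, 0), (5, 1), (5, 2), (5, 3), (5, 4), (5, 5), (5, 6), (5, 7), (6, 0), (6, 1), (6, 2), (6, 3), (6, 4), (6, 5), (6, 6), (6, 7), (7, 0), (7, 1), (7, 2), (7, 3), (7, 4), (7, 5), (7, 6), (7, 7)]

Answer: OOOOOOOO
OOOOOOOO
OOOOOOOO
OOOOOOOO
OOOOOOOO
OOOOOOOO
OOOOOOOO
OOOOOOOO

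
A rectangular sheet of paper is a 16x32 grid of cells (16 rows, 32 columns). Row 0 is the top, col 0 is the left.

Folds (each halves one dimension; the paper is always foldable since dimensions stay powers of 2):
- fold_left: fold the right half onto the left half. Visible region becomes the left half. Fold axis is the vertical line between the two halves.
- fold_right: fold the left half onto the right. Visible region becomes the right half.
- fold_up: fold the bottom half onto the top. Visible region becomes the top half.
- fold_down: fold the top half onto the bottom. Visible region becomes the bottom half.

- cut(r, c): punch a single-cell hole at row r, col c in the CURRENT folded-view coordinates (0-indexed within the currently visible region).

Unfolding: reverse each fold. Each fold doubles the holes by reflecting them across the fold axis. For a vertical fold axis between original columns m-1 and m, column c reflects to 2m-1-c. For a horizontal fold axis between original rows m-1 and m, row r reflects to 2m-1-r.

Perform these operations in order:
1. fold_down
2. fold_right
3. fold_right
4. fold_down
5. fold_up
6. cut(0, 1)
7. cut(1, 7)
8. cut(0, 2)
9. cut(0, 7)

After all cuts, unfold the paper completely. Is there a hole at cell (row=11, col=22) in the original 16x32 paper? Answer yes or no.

Op 1 fold_down: fold axis h@8; visible region now rows[8,16) x cols[0,32) = 8x32
Op 2 fold_right: fold axis v@16; visible region now rows[8,16) x cols[16,32) = 8x16
Op 3 fold_right: fold axis v@24; visible region now rows[8,16) x cols[24,32) = 8x8
Op 4 fold_down: fold axis h@12; visible region now rows[12,16) x cols[24,32) = 4x8
Op 5 fold_up: fold axis h@14; visible region now rows[12,14) x cols[24,32) = 2x8
Op 6 cut(0, 1): punch at orig (12,25); cuts so far [(12, 25)]; region rows[12,14) x cols[24,32) = 2x8
Op 7 cut(1, 7): punch at orig (13,31); cuts so far [(12, 25), (13, 31)]; region rows[12,14) x cols[24,32) = 2x8
Op 8 cut(0, 2): punch at orig (12,26); cuts so far [(12, 25), (12, 26), (13, 31)]; region rows[12,14) x cols[24,32) = 2x8
Op 9 cut(0, 7): punch at orig (12,31); cuts so far [(12, 25), (12, 26), (12, 31), (13, 31)]; region rows[12,14) x cols[24,32) = 2x8
Unfold 1 (reflect across h@14): 8 holes -> [(12, 25), (12, 26), (12, 31), (13, 31), (14, 31), (15, 25), (15, 26), (15, 31)]
Unfold 2 (reflect across h@12): 16 holes -> [(8, 25), (8, 26), (8, 31), (9, 31), (10, 31), (11, 25), (11, 26), (11, 31), (12, 25), (12, 26), (12, 31), (13, 31), (14, 31), (15, 25), (15, 26), (15, 31)]
Unfold 3 (reflect across v@24): 32 holes -> [(8, 16), (8, 21), (8, 22), (8, 25), (8, 26), (8, 31), (9, 16), (9, 31), (10, 16), (10, 31), (11, 16), (11, 21), (11, 22), (11, 25), (11, 26), (11, 31), (12, 16), (12, 21), (12, 22), (12, 25), (12, 26), (12, 31), (13, 16), (13, 31), (14, 16), (14, 31), (15, 16), (15, 21), (15, 22), (15, 25), (15, 26), (15, 31)]
Unfold 4 (reflect across v@16): 64 holes -> [(8, 0), (8, 5), (8, 6), (8, 9), (8, 10), (8, 15), (8, 16), (8, 21), (8, 22), (8, 25), (8, 26), (8, 31), (9, 0), (9, 15), (9, 16), (9, 31), (10, 0), (10, 15), (10, 16), (10, 31), (11, 0), (11, 5), (11, 6), (11, 9), (11, 10), (11, 15), (11, 16), (11, 21), (11, 22), (11, 25), (11, 26), (11, 31), (12, 0), (12, 5), (12, 6), (12, 9), (12, 10), (12, 15), (12, 16), (12, 21), (12, 22), (12, 25), (12, 26), (12, 31), (13, 0), (13, 15), (13, 16), (13, 31), (14, 0), (14, 15), (14, 16), (14, 31), (15, 0), (15, 5), (15, 6), (15, 9), (15, 10), (15, 15), (15, 16), (15, 21), (15, 22), (15, 25), (15, 26), (15, 31)]
Unfold 5 (reflect across h@8): 128 holes -> [(0, 0), (0, 5), (0, 6), (0, 9), (0, 10), (0, 15), (0, 16), (0, 21), (0, 22), (0, 25), (0, 26), (0, 31), (1, 0), (1, 15), (1, 16), (1, 31), (2, 0), (2, 15), (2, 16), (2, 31), (3, 0), (3, 5), (3, 6), (3, 9), (3, 10), (3, 15), (3, 16), (3, 21), (3, 22), (3, 25), (3, 26), (3, 31), (4, 0), (4, 5), (4, 6), (4, 9), (4, 10), (4, 15), (4, 16), (4, 21), (4, 22), (4, 25), (4, 26), (4, 31), (5, 0), (5, 15), (5, 16), (5, 31), (6, 0), (6, 15), (6, 16), (6, 31), (7, 0), (7, 5), (7, 6), (7, 9), (7, 10), (7, 15), (7, 16), (7, 21), (7, 22), (7, 25), (7, 26), (7, 31), (8, 0), (8, 5), (8, 6), (8, 9), (8, 10), (8, 15), (8, 16), (8, 21), (8, 22), (8, 25), (8, 26), (8, 31), (9, 0), (9, 15), (9, 16), (9, 31), (10, 0), (10, 15), (10, 16), (10, 31), (11, 0), (11, 5), (11, 6), (11, 9), (11, 10), (11, 15), (11, 16), (11, 21), (11, 22), (11, 25), (11, 26), (11, 31), (12, 0), (12, 5), (12, 6), (12, 9), (12, 10), (12, 15), (12, 16), (12, 21), (12, 22), (12, 25), (12, 26), (12, 31), (13, 0), (13, 15), (13, 16), (13, 31), (14, 0), (14, 15), (14, 16), (14, 31), (15, 0), (15, 5), (15, 6), (15, 9), (15, 10), (15, 15), (15, 16), (15, 21), (15, 22), (15, 25), (15, 26), (15, 31)]
Holes: [(0, 0), (0, 5), (0, 6), (0, 9), (0, 10), (0, 15), (0, 16), (0, 21), (0, 22), (0, 25), (0, 26), (0, 31), (1, 0), (1, 15), (1, 16), (1, 31), (2, 0), (2, 15), (2, 16), (2, 31), (3, 0), (3, 5), (3, 6), (3, 9), (3, 10), (3, 15), (3, 16), (3, 21), (3, 22), (3, 25), (3, 26), (3, 31), (4, 0), (4, 5), (4, 6), (4, 9), (4, 10), (4, 15), (4, 16), (4, 21), (4, 22), (4, 25), (4, 26), (4, 31), (5, 0), (5, 15), (5, 16), (5, 31), (6, 0), (6, 15), (6, 16), (6, 31), (7, 0), (7, 5), (7, 6), (7, 9), (7, 10), (7, 15), (7, 16), (7, 21), (7, 22), (7, 25), (7, 26), (7, 31), (8, 0), (8, 5), (8, 6), (8, 9), (8, 10), (8, 15), (8, 16), (8, 21), (8, 22), (8, 25), (8, 26), (8, 31), (9, 0), (9, 15), (9, 16), (9, 31), (10, 0), (10, 15), (10, 16), (10, 31), (11, 0), (11, 5), (11, 6), (11, 9), (11, 10), (11, 15), (11, 16), (11, 21), (11, 22), (11, 25), (11, 26), (11, 31), (12, 0), (12, 5), (12, 6), (12, 9), (12, 10), (12, 15), (12, 16), (12, 21), (12, 22), (12, 25), (12, 26), (12, 31), (13, 0), (13, 15), (13, 16), (13, 31), (14, 0), (14, 15), (14, 16), (14, 31), (15, 0), (15, 5), (15, 6), (15, 9), (15, 10), (15, 15), (15, 16), (15, 21), (15, 22), (15, 25), (15, 26), (15, 31)]

Answer: yes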